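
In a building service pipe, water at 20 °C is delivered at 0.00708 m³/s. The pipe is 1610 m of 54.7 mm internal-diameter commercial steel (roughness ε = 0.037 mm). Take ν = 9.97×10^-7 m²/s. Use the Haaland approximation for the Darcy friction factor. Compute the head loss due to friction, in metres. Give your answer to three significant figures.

h_f ≈ 270 m

V = 4Q/(πD²) = 4·0.00708/(π·0.0547²) = 3.013 m/s
Re = VD/ν = 3.013·0.0547/9.97×10^-7 = 1.65×10^5 → turbulent
ε/D = 0.037/54.7 = 6.76×10^-4
Haaland: f = 0.01980
h_f = f(L/D)V²/(2g) = 0.01980·(1610/0.0547)·3.013²/(2·9.81) = 269.6 m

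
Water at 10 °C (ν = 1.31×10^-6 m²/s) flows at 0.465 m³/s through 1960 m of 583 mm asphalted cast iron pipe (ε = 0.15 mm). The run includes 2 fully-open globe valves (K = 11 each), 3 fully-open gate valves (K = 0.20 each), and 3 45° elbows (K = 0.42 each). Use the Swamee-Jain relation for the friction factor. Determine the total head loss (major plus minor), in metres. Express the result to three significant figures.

V = 4Q/(πD²) = 1.742 m/s; V²/2g = 0.1547 m
Re = 7.75×10^5, ε/D = 2.57×10^-4 → f = 0.01557 (Swamee-Jain)
Major: h_f = f(L/D)·V²/2g = 0.01557·3362·0.1547 = 8.093 m
Minor: ΣK = 23.9; h_m = ΣK·V²/2g = 3.690 m
Total H_L = 8.093 + 3.690 = 11.78 m

H_L ≈ 11.8 m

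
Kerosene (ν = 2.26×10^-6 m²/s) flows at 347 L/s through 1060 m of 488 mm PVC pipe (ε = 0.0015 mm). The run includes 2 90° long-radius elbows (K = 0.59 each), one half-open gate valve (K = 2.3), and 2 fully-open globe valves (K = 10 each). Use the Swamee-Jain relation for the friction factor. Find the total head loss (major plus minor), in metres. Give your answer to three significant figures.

H_L ≈ 9.33 m

V = 4Q/(πD²) = 1.855 m/s; V²/2g = 0.1754 m
Re = 4.01×10^5, ε/D = 3.07×10^-6 → f = 0.01367 (Swamee-Jain)
Major: h_f = f(L/D)·V²/2g = 0.01367·2172·0.1754 = 5.209 m
Minor: ΣK = 23.5; h_m = ΣK·V²/2g = 4.119 m
Total H_L = 5.209 + 4.119 = 9.328 m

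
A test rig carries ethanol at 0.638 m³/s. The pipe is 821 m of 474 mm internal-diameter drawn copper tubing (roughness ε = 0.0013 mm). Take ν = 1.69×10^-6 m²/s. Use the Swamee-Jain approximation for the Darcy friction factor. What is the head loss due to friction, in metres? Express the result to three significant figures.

h_f ≈ 13.4 m

V = 4Q/(πD²) = 4·0.638/(π·0.474²) = 3.616 m/s
Re = VD/ν = 3.616·0.474/1.69×10^-6 = 1.01×10^6 → turbulent
ε/D = 0.0013/474 = 2.74×10^-6
Swamee-Jain: f = 0.01165
h_f = f(L/D)V²/(2g) = 0.01165·(821/0.474)·3.616²/(2·9.81) = 13.44 m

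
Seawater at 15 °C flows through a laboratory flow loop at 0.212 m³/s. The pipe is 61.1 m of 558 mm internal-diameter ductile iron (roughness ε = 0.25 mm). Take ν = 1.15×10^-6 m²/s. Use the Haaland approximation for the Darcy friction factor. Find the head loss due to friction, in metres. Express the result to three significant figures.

V = 4Q/(πD²) = 4·0.212/(π·0.558²) = 0.8669 m/s
Re = VD/ν = 0.8669·0.558/1.15×10^-6 = 4.21×10^5 → turbulent
ε/D = 0.25/558 = 4.48×10^-4
Haaland: f = 0.01739
h_f = f(L/D)V²/(2g) = 0.01739·(61.1/0.558)·0.8669²/(2·9.81) = 0.07295 m

h_f ≈ 0.0730 m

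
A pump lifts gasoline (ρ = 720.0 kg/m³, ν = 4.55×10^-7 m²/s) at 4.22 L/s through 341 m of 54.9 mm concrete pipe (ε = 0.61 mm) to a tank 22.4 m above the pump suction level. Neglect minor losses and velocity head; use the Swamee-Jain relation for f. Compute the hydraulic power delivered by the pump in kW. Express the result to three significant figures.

P_hyd ≈ 1.86 kW

V = 4Q/(πD²) = 1.783 m/s; Re = 2.15×10^5; ε/D = 0.0111; f = 0.03970
h_f = f(L/D)V²/2g = 39.94 m
Total head H = z + h_f = 22.4 + 39.94 = 62.34 m
P_hyd = ρgQH = 720.0·9.81·0.00422·62.34 = 1.858 kW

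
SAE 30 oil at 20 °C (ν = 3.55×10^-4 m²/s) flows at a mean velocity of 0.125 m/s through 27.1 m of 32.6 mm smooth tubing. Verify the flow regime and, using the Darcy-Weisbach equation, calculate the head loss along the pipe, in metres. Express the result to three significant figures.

Re = VD/ν = 0.125·0.03260/3.55×10^-4 = 11.5 → laminar (Re < 2300)
f = 64/Re = 5.575
h_f = f(L/D)V²/(2g) = 5.575·(27.1/0.03260)·0.125²/(2·9.81) = 3.691 m

h_f ≈ 3.69 m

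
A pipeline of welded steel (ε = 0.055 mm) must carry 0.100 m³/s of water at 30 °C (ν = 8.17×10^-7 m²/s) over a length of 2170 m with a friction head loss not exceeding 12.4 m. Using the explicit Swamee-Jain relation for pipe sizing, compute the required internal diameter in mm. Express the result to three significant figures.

Swamee-Jain (Type III): D = 0.66·[ε^1.25·(LQ²/(gh_f))^4.75 + ν·Q^9.4·(L/(gh_f))^5.2]^0.04
LQ²/(gh_f) = 0.1784; L/(gh_f) = 17.84
Term 1 = ε^1.25·(…)^4.75 = 1.32×10^-9; Term 2 = ν·Q^9.4·(…)^5.2 = 1.05×10^-9
D = 0.66·(1.32×10^-9 + 1.05×10^-9)^0.04 = 0.2982 m = 298 mm
Check: V = 1.43 m/s, Re = 5.23×10^5, f = 0.01530, h_f = 11.6 m ≈ 12.4 m ✓

D ≈ 298 mm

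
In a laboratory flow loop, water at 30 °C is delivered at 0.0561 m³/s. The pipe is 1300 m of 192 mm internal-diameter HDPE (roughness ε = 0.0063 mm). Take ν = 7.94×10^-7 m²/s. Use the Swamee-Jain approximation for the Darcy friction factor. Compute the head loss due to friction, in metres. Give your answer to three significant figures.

V = 4Q/(πD²) = 4·0.0561/(π·0.192²) = 1.938 m/s
Re = VD/ν = 1.938·0.192/7.94×10^-7 = 4.69×10^5 → turbulent
ε/D = 0.0063/192 = 3.28×10^-5
Swamee-Jain: f = 0.01373
h_f = f(L/D)V²/(2g) = 0.01373·(1300/0.192)·1.938²/(2·9.81) = 17.79 m

h_f ≈ 17.8 m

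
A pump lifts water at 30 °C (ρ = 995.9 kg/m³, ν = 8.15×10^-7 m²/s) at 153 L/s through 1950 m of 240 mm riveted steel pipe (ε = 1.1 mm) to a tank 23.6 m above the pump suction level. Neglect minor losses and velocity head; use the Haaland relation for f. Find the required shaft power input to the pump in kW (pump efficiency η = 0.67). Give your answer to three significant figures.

P_shaft ≈ 367 kW

V = 4Q/(πD²) = 3.382 m/s; Re = 9.96×10^5; ε/D = 0.00458; f = 0.02974
h_f = f(L/D)V²/2g = 140.8 m
Total head H = z + h_f = 23.6 + 140.8 = 164.4 m
P_hyd = ρgQH = 995.9·9.81·0.153·164.4 = 245.8 kW
P_shaft = P_hyd/η = 245.8/0.67 = 366.9 kW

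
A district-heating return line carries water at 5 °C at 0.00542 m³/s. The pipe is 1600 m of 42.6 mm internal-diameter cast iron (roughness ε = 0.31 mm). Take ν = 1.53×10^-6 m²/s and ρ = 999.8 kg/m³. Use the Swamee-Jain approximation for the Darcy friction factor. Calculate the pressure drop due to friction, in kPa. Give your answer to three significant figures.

V = 4Q/(πD²) = 4·0.00542/(π·0.0426²) = 3.803 m/s
Re = VD/ν = 3.803·0.0426/1.53×10^-6 = 1.06×10^5 → turbulent
ε/D = 0.31/42.6 = 0.00728
Swamee-Jain: f = 0.03507
h_f = f(L/D)V²/(2g) = 0.03507·(1600/0.0426)·3.803²/(2·9.81) = 970.9 m
Δp = ρg·h_f = 999.8·9.81·970.9 = 9523 kPa

Δp ≈ 9520 kPa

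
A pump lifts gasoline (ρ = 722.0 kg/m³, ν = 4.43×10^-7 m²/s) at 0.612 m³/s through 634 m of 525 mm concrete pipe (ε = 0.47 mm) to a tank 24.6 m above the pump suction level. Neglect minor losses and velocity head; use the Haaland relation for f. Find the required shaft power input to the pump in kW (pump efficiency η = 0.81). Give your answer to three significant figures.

V = 4Q/(πD²) = 2.827 m/s; Re = 3.35×10^6; ε/D = 8.95×10^-4; f = 0.01924
h_f = f(L/D)V²/2g = 9.466 m
Total head H = z + h_f = 24.6 + 9.466 = 34.07 m
P_hyd = ρgQH = 722.0·9.81·0.612·34.07 = 147.7 kW
P_shaft = P_hyd/η = 147.7/0.81 = 182.3 kW

P_shaft ≈ 182 kW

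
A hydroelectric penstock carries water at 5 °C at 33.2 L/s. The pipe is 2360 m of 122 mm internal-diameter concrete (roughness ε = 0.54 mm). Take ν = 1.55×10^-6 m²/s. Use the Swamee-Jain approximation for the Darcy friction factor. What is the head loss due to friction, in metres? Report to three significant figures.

h_f ≈ 238 m

V = 4Q/(πD²) = 4·0.0332/(π·0.122²) = 2.840 m/s
Re = VD/ν = 2.840·0.122/1.55×10^-6 = 2.24×10^5 → turbulent
ε/D = 0.54/122 = 0.00443
Swamee-Jain: f = 0.02990
h_f = f(L/D)V²/(2g) = 0.02990·(2360/0.122)·2.840²/(2·9.81) = 237.8 m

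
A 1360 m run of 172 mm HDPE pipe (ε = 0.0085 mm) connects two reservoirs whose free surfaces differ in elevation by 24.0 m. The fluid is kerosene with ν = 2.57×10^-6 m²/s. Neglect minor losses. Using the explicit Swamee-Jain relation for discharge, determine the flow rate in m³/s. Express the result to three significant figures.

Swamee-Jain (Type II): Q = -0.965·√(gD⁵h_f/L)·ln[ε/(3.7D) + √(3.17ν²L/(gD³h_f))]
√(gD⁵h_f/L) = √(9.81·0.172⁵·24.0/1360) = 0.005105
ε/(3.7D) = 1.34×10^-5; √(3.17ν²L/(gD³h_f)) = 1.54×10^-4
Q = -0.965·0.005105·ln(1.675×10^-4) = 0.04283 m³/s
Check: V = 1.84 m/s, Re = 1.23×10^5, f = 0.01744, h_f = 23.9 m ≈ 24.0 m ✓

Q ≈ 0.0428 m³/s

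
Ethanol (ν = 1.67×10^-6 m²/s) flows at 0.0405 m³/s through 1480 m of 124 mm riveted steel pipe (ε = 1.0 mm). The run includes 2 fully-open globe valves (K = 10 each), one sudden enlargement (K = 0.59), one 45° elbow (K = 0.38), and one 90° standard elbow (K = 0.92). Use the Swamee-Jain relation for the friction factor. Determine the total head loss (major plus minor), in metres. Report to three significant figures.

V = 4Q/(πD²) = 3.354 m/s; V²/2g = 0.5733 m
Re = 2.49×10^5, ε/D = 0.00806 → f = 0.03571 (Swamee-Jain)
Major: h_f = f(L/D)·V²/2g = 0.03571·11935·0.5733 = 244.3 m
Minor: ΣK = 21.9; h_m = ΣK·V²/2g = 12.55 m
Total H_L = 244.3 + 12.55 = 256.9 m

H_L ≈ 257 m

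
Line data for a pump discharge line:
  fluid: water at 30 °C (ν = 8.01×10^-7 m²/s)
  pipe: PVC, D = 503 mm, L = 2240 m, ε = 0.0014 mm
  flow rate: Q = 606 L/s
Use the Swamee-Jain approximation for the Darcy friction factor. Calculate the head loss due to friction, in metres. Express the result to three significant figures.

V = 4Q/(πD²) = 4·0.606/(π·0.503²) = 3.050 m/s
Re = VD/ν = 3.050·0.503/8.01×10^-7 = 1.92×10^6 → turbulent
ε/D = 0.0014/503 = 2.78×10^-6
Swamee-Jain: f = 0.01054
h_f = f(L/D)V²/(2g) = 0.01054·(2240/0.503)·3.050²/(2·9.81) = 22.25 m

h_f ≈ 22.3 m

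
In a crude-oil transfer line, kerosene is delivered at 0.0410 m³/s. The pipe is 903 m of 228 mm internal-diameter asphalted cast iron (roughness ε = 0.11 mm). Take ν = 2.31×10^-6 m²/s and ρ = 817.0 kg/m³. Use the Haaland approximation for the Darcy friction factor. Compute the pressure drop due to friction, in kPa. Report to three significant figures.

Δp ≈ 32.7 kPa

V = 4Q/(πD²) = 4·0.0410/(π·0.228²) = 1.004 m/s
Re = VD/ν = 1.004·0.228/2.31×10^-6 = 9.91×10^4 → turbulent
ε/D = 0.11/228 = 4.82×10^-4
Haaland: f = 0.02002
h_f = f(L/D)V²/(2g) = 0.02002·(903/0.228)·1.004²/(2·9.81) = 4.075 m
Δp = ρg·h_f = 817.0·9.81·4.075 = 32.66 kPa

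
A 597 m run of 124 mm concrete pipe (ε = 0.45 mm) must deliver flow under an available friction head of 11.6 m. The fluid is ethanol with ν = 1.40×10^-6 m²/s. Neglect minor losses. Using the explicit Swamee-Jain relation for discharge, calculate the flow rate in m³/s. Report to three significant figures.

Q ≈ 0.0155 m³/s

Swamee-Jain (Type II): Q = -0.965·√(gD⁵h_f/L)·ln[ε/(3.7D) + √(3.17ν²L/(gD³h_f))]
√(gD⁵h_f/L) = √(9.81·0.124⁵·11.6/597) = 0.002364
ε/(3.7D) = 9.81×10^-4; √(3.17ν²L/(gD³h_f)) = 1.31×10^-4
Q = -0.965·0.002364·ln(0.001112) = 0.01552 m³/s
Check: V = 1.28 m/s, Re = 1.14×10^5, f = 0.02888, h_f = 11.7 m ≈ 11.6 m ✓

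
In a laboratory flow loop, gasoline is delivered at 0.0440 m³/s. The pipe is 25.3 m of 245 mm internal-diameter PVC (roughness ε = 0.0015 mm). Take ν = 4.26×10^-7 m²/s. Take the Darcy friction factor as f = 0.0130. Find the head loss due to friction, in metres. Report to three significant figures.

h_f ≈ 0.0596 m

V = 4Q/(πD²) = 4·0.0440/(π·0.245²) = 0.9333 m/s
h_f = f(L/D)V²/(2g) = 0.01300·(25.3/0.245)·0.9333²/(2·9.81) = 0.05960 m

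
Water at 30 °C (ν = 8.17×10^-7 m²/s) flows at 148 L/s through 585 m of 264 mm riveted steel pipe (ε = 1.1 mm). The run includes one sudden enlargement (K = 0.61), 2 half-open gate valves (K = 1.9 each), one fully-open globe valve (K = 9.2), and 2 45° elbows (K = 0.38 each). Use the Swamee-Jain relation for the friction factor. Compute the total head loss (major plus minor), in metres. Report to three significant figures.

V = 4Q/(πD²) = 2.704 m/s; V²/2g = 0.3726 m
Re = 8.74×10^5, ε/D = 0.00417 → f = 0.02895 (Swamee-Jain)
Major: h_f = f(L/D)·V²/2g = 0.02895·2216·0.3726 = 23.90 m
Minor: ΣK = 14.4; h_m = ΣK·V²/2g = 5.354 m
Total H_L = 23.90 + 5.354 = 29.26 m

H_L ≈ 29.3 m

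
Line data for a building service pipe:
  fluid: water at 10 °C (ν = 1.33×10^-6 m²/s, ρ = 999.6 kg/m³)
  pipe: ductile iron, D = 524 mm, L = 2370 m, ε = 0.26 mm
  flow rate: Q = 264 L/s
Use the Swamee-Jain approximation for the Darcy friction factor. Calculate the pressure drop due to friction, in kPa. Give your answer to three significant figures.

Δp ≈ 60.3 kPa

V = 4Q/(πD²) = 4·0.264/(π·0.524²) = 1.224 m/s
Re = VD/ν = 1.224·0.524/1.33×10^-6 = 4.82×10^5 → turbulent
ε/D = 0.26/524 = 4.96×10^-4
Swamee-Jain: f = 0.01779
h_f = f(L/D)V²/(2g) = 0.01779·(2370/0.524)·1.224²/(2·9.81) = 6.144 m
Δp = ρg·h_f = 999.6·9.81·6.144 = 60.25 kPa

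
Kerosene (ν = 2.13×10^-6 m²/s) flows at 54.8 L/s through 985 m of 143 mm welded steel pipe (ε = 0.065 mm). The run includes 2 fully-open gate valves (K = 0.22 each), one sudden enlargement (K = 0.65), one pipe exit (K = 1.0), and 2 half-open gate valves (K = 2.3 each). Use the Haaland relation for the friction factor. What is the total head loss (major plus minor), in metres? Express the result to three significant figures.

H_L ≈ 78.3 m

V = 4Q/(πD²) = 3.412 m/s; V²/2g = 0.5934 m
Re = 2.29×10^5, ε/D = 4.55×10^-4 → f = 0.01818 (Haaland)
Major: h_f = f(L/D)·V²/2g = 0.01818·6888·0.5934 = 74.30 m
Minor: ΣK = 6.69; h_m = ΣK·V²/2g = 3.970 m
Total H_L = 74.30 + 3.970 = 78.27 m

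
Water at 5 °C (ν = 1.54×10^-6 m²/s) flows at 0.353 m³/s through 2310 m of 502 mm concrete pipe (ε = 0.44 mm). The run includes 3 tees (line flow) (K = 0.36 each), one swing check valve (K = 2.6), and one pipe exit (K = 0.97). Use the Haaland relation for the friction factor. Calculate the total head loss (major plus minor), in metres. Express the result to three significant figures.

H_L ≈ 15.3 m

V = 4Q/(πD²) = 1.784 m/s; V²/2g = 0.1621 m
Re = 5.81×10^5, ε/D = 8.76×10^-4 → f = 0.01955 (Haaland)
Major: h_f = f(L/D)·V²/2g = 0.01955·4602·0.1621 = 14.59 m
Minor: ΣK = 4.65; h_m = ΣK·V²/2g = 0.7539 m
Total H_L = 14.59 + 0.7539 = 15.34 m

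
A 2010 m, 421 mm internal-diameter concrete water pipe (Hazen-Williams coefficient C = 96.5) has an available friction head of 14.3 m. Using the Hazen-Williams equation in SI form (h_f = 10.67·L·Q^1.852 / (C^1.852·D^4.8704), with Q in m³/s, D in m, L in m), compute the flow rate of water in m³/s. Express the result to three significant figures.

Q ≈ 0.191 m³/s

Rearranging: Q = [h_f·C^1.852·D^4.8704 / (10.67·L)]^(1/1.852)
Q = [14.3·96.5^1.852·0.421^4.8704 / (10.67·2010)]^0.540 = 0.1912 m³/s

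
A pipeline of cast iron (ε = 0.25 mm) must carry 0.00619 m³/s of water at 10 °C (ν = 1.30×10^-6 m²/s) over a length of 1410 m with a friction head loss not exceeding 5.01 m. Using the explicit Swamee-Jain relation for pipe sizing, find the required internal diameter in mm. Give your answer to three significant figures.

Swamee-Jain (Type III): D = 0.66·[ε^1.25·(LQ²/(gh_f))^4.75 + ν·Q^9.4·(L/(gh_f))^5.2]^0.04
LQ²/(gh_f) = 0.001099; L/(gh_f) = 28.69
Term 1 = ε^1.25·(…)^4.75 = 2.77×10^-19; Term 2 = ν·Q^9.4·(…)^5.2 = 8.63×10^-20
D = 0.66·(2.77×10^-19 + 8.63×10^-20)^0.04 = 0.1208 m = 121 mm
Check: V = 0.540 m/s, Re = 5.02×10^4, f = 0.02692, h_f = 4.68 m ≈ 5.01 m ✓

D ≈ 121 mm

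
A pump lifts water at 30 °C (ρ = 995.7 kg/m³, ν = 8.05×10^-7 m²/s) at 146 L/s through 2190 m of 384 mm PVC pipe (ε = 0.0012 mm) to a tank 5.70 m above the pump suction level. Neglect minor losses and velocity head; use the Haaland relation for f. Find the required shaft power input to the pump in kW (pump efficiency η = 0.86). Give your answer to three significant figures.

P_shaft ≈ 19.2 kW

V = 4Q/(πD²) = 1.261 m/s; Re = 6.01×10^5; ε/D = 3.12×10^-6; f = 0.01268
h_f = f(L/D)V²/2g = 5.858 m
Total head H = z + h_f = 5.70 + 5.858 = 11.56 m
P_hyd = ρgQH = 995.7·9.81·0.146·11.56 = 16.48 kW
P_shaft = P_hyd/η = 16.48/0.86 = 19.17 kW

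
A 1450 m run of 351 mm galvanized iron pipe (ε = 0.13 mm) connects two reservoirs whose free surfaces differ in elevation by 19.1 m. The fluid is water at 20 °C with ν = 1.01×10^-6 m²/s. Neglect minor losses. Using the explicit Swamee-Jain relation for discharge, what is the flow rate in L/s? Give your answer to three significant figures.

Swamee-Jain (Type II): Q = -0.965·√(gD⁵h_f/L)·ln[ε/(3.7D) + √(3.17ν²L/(gD³h_f))]
√(gD⁵h_f/L) = √(9.81·0.351⁵·19.1/1450) = 0.02624
ε/(3.7D) = 1.00×10^-4; √(3.17ν²L/(gD³h_f)) = 2.41×10^-5
Q = -0.965·0.02624·ln(1.242×10^-4) = 0.2277 m³/s
Check: V = 2.35 m/s, Re = 8.18×10^5, f = 0.01648, h_f = 19.2 m ≈ 19.1 m ✓

Q ≈ 228 L/s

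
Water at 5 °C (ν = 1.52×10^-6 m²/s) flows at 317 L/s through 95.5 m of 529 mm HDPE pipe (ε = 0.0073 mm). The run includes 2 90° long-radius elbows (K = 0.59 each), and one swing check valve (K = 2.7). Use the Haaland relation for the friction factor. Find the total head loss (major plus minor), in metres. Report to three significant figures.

H_L ≈ 0.664 m

V = 4Q/(πD²) = 1.442 m/s; V²/2g = 0.1060 m
Re = 5.02×10^5, ε/D = 1.38×10^-5 → f = 0.01321 (Haaland)
Major: h_f = f(L/D)·V²/2g = 0.01321·180.5·0.1060 = 0.2529 m
Minor: ΣK = 3.88; h_m = ΣK·V²/2g = 0.4114 m
Total H_L = 0.2529 + 0.4114 = 0.6643 m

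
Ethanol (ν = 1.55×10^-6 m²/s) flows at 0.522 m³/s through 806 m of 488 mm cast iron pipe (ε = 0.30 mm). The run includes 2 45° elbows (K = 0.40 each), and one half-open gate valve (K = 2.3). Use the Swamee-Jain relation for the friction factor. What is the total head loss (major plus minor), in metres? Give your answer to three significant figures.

V = 4Q/(πD²) = 2.791 m/s; V²/2g = 0.3970 m
Re = 8.79×10^5, ε/D = 6.15×10^-4 → f = 0.01809 (Swamee-Jain)
Major: h_f = f(L/D)·V²/2g = 0.01809·1652·0.3970 = 11.86 m
Minor: ΣK = 3.10; h_m = ΣK·V²/2g = 1.231 m
Total H_L = 11.86 + 1.231 = 13.09 m

H_L ≈ 13.1 m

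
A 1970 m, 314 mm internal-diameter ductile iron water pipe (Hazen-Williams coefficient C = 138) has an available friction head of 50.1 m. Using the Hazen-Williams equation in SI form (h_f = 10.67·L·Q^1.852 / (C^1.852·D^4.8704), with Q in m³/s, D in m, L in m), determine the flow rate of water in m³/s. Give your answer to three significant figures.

Rearranging: Q = [h_f·C^1.852·D^4.8704 / (10.67·L)]^(1/1.852)
Q = [50.1·138^1.852·0.314^4.8704 / (10.67·1970)]^0.540 = 0.2516 m³/s

Q ≈ 0.252 m³/s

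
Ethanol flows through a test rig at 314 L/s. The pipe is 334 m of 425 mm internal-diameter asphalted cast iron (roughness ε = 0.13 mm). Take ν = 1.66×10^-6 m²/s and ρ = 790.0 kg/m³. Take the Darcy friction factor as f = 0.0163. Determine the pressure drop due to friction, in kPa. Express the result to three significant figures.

Δp ≈ 24.8 kPa

V = 4Q/(πD²) = 4·0.314/(π·0.425²) = 2.213 m/s
h_f = f(L/D)V²/(2g) = 0.01630·(334/0.425)·2.213²/(2·9.81) = 3.199 m
Δp = ρg·h_f = 790.0·9.81·3.199 = 24.79 kPa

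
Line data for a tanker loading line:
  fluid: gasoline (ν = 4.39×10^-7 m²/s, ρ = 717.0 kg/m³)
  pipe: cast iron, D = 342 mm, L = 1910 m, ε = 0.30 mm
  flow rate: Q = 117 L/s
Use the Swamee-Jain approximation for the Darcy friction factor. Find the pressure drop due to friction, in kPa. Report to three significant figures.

Δp ≈ 63.2 kPa

V = 4Q/(πD²) = 4·0.117/(π·0.342²) = 1.274 m/s
Re = VD/ν = 1.274·0.342/4.39×10^-7 = 9.92×10^5 → turbulent
ε/D = 0.30/342 = 8.77×10^-4
Swamee-Jain: f = 0.01945
h_f = f(L/D)V²/(2g) = 0.01945·(1910/0.342)·1.274²/(2·9.81) = 8.982 m
Δp = ρg·h_f = 717.0·9.81·8.982 = 63.18 kPa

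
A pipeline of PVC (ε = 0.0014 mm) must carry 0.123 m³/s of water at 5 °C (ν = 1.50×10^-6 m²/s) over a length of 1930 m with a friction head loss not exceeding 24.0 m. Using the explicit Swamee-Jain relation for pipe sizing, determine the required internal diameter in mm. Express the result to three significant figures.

Swamee-Jain (Type III): D = 0.66·[ε^1.25·(LQ²/(gh_f))^4.75 + ν·Q^9.4·(L/(gh_f))^5.2]^0.04
LQ²/(gh_f) = 0.1240; L/(gh_f) = 8.197
Term 1 = ε^1.25·(…)^4.75 = 2.38×10^-12; Term 2 = ν·Q^9.4·(…)^5.2 = 2.36×10^-10
D = 0.66·(2.38×10^-12 + 2.36×10^-10)^0.04 = 0.2720 m = 272 mm
Check: V = 2.12 m/s, Re = 3.84×10^5, f = 0.01380, h_f = 22.4 m ≈ 24.0 m ✓

D ≈ 272 mm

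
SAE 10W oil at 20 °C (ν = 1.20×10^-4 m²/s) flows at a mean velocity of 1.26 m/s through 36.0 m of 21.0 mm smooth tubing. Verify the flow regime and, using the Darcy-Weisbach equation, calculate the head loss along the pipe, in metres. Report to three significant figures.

Re = VD/ν = 1.26·0.02100/1.20×10^-4 = 220 → laminar (Re < 2300)
f = 64/Re = 0.2902
h_f = f(L/D)V²/(2g) = 0.2902·(36.0/0.02100)·1.26²/(2·9.81) = 40.26 m

h_f ≈ 40.3 m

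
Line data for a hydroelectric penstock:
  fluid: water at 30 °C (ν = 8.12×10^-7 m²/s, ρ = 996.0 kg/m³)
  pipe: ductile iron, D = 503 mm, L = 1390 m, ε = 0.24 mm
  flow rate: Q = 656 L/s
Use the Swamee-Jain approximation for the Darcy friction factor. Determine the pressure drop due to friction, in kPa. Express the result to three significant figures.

V = 4Q/(πD²) = 4·0.656/(π·0.503²) = 3.301 m/s
Re = VD/ν = 3.301·0.503/8.12×10^-7 = 2.04×10^6 → turbulent
ε/D = 0.24/503 = 4.77×10^-4
Swamee-Jain: f = 0.01686
h_f = f(L/D)V²/(2g) = 0.01686·(1390/0.503)·3.301²/(2·9.81) = 25.88 m
Δp = ρg·h_f = 996.0·9.81·25.88 = 252.8 kPa

Δp ≈ 253 kPa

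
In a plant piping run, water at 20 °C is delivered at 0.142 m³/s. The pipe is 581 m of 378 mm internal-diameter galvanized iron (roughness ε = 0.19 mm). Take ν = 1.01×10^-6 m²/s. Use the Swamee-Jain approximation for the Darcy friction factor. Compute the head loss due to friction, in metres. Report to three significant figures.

h_f ≈ 2.24 m

V = 4Q/(πD²) = 4·0.142/(π·0.378²) = 1.265 m/s
Re = VD/ν = 1.265·0.378/1.01×10^-6 = 4.74×10^5 → turbulent
ε/D = 0.19/378 = 5.03×10^-4
Swamee-Jain: f = 0.01784
h_f = f(L/D)V²/(2g) = 0.01784·(581/0.378)·1.265²/(2·9.81) = 2.238 m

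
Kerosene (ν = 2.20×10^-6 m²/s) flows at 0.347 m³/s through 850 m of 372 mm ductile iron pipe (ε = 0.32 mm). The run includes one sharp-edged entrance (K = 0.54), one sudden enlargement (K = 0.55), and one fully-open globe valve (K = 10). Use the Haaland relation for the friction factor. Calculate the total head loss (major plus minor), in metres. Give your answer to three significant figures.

V = 4Q/(πD²) = 3.193 m/s; V²/2g = 0.5195 m
Re = 5.40×10^5, ε/D = 8.60×10^-4 → f = 0.01951 (Haaland)
Major: h_f = f(L/D)·V²/2g = 0.01951·2285·0.5195 = 23.16 m
Minor: ΣK = 11.1; h_m = ΣK·V²/2g = 5.762 m
Total H_L = 23.16 + 5.762 = 28.92 m

H_L ≈ 28.9 m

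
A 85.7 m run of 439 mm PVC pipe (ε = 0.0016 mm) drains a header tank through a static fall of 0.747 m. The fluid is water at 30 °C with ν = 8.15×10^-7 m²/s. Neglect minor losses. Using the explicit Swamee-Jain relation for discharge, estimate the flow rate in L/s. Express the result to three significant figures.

Q ≈ 394 L/s

Swamee-Jain (Type II): Q = -0.965·√(gD⁵h_f/L)·ln[ε/(3.7D) + √(3.17ν²L/(gD³h_f))]
√(gD⁵h_f/L) = √(9.81·0.439⁵·0.747/85.7) = 0.03734
ε/(3.7D) = 9.85×10^-7; √(3.17ν²L/(gD³h_f)) = 1.71×10^-5
Q = -0.965·0.03734·ln(1.805×10^-5) = 0.3936 m³/s
Check: V = 2.60 m/s, Re = 1.40×10^6, f = 0.01109, h_f = 0.746 m ≈ 0.747 m ✓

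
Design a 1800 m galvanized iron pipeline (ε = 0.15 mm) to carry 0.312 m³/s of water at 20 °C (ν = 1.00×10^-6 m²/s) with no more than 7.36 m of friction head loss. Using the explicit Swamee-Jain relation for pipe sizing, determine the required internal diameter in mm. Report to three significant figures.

D ≈ 508 mm

Swamee-Jain (Type III): D = 0.66·[ε^1.25·(LQ²/(gh_f))^4.75 + ν·Q^9.4·(L/(gh_f))^5.2]^0.04
LQ²/(gh_f) = 2.427; L/(gh_f) = 24.93
Term 1 = ε^1.25·(…)^4.75 = 0.00112; Term 2 = ν·Q^9.4·(…)^5.2 = 3.22×10^-4
D = 0.66·(0.00112 + 3.22×10^-4)^0.04 = 0.5080 m = 508 mm
Check: V = 1.54 m/s, Re = 7.82×10^5, f = 0.01590, h_f = 6.80 m ≈ 7.36 m ✓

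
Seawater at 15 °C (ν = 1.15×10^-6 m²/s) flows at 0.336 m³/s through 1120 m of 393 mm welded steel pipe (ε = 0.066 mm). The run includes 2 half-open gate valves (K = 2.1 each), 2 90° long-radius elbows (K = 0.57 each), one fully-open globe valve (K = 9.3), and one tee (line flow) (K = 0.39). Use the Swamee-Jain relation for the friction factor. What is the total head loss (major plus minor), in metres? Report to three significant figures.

V = 4Q/(πD²) = 2.770 m/s; V²/2g = 0.3910 m
Re = 9.47×10^5, ε/D = 1.68×10^-4 → f = 0.01446 (Swamee-Jain)
Major: h_f = f(L/D)·V²/2g = 0.01446·2850·0.3910 = 16.11 m
Minor: ΣK = 15.0; h_m = ΣK·V²/2g = 5.877 m
Total H_L = 16.11 + 5.877 = 21.99 m

H_L ≈ 22.0 m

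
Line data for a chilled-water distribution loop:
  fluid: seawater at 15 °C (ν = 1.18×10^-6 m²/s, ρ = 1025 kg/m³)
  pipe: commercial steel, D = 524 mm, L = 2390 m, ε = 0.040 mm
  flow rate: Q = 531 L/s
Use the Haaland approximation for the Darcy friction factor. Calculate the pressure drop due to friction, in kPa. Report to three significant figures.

V = 4Q/(πD²) = 4·0.531/(π·0.524²) = 2.462 m/s
Re = VD/ν = 2.462·0.524/1.18×10^-6 = 1.09×10^6 → turbulent
ε/D = 0.040/524 = 7.63×10^-5
Haaland: f = 0.01286
h_f = f(L/D)V²/(2g) = 0.01286·(2390/0.524)·2.462²/(2·9.81) = 18.12 m
Δp = ρg·h_f = 1025·9.81·18.12 = 182.2 kPa

Δp ≈ 182 kPa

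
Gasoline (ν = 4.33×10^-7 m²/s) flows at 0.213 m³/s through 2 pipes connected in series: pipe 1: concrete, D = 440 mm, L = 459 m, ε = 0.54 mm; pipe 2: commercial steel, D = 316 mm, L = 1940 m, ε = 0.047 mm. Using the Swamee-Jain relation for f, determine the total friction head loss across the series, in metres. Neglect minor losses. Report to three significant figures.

Pipe 1: V = 1.401 m/s, Re = 1.42×10^6, ε/D = 0.00123, f = 0.02091, h_1 = f(L/D)V²/2g = 2.181 m
Pipe 2: V = 2.716 m/s, Re = 1.98×10^6, ε/D = 1.49×10^-4, f = 0.01365, h_2 = f(L/D)V²/2g = 31.51 m
Series → Q common, losses add: H = Σh = 33.69 m

H ≈ 33.7 m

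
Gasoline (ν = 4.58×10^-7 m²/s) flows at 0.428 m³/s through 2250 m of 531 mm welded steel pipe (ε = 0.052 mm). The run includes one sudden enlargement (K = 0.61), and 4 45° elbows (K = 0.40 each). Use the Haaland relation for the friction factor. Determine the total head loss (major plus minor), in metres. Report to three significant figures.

V = 4Q/(πD²) = 1.933 m/s; V²/2g = 0.1904 m
Re = 2.24×10^6, ε/D = 9.79×10^-5 → f = 0.01263 (Haaland)
Major: h_f = f(L/D)·V²/2g = 0.01263·4237·0.1904 = 10.19 m
Minor: ΣK = 2.21; h_m = ΣK·V²/2g = 0.4207 m
Total H_L = 10.19 + 0.4207 = 10.61 m

H_L ≈ 10.6 m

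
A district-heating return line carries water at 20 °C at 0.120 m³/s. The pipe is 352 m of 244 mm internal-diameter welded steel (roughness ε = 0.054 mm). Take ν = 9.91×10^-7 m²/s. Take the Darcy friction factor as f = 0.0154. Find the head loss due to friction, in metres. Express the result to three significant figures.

V = 4Q/(πD²) = 4·0.120/(π·0.244²) = 2.566 m/s
h_f = f(L/D)V²/(2g) = 0.01540·(352/0.244)·2.566²/(2·9.81) = 7.458 m

h_f ≈ 7.46 m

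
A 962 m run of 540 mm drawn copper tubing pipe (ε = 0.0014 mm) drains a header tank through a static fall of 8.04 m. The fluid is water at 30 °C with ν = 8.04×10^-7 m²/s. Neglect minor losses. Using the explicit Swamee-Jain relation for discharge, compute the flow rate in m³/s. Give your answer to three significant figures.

Q ≈ 0.665 m³/s

Swamee-Jain (Type II): Q = -0.965·√(gD⁵h_f/L)·ln[ε/(3.7D) + √(3.17ν²L/(gD³h_f))]
√(gD⁵h_f/L) = √(9.81·0.540⁵·8.04/962) = 0.06136
ε/(3.7D) = 7.01×10^-7; √(3.17ν²L/(gD³h_f)) = 1.26×10^-5
Q = -0.965·0.06136·ln(1.330×10^-5) = 0.6648 m³/s
Check: V = 2.90 m/s, Re = 1.95×10^6, f = 0.01050, h_f = 8.04 m ≈ 8.04 m ✓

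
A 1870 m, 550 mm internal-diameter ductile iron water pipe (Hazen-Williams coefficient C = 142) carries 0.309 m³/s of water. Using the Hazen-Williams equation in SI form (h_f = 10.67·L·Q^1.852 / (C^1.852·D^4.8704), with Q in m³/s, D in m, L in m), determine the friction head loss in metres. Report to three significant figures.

h_f ≈ 4.30 m

h_f = 10.67·1870·0.309^1.852 / (142^1.852·0.550^4.8704) = 4.304 m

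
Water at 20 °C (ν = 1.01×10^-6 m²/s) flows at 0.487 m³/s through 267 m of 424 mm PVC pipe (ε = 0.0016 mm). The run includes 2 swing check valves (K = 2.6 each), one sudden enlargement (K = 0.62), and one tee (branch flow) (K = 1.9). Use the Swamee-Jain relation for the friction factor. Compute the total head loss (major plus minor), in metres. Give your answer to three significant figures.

H_L ≈ 8.89 m

V = 4Q/(πD²) = 3.449 m/s; V²/2g = 0.6063 m
Re = 1.45×10^6, ε/D = 3.77×10^-6 → f = 0.01104 (Swamee-Jain)
Major: h_f = f(L/D)·V²/2g = 0.01104·629.7·0.6063 = 4.214 m
Minor: ΣK = 7.72; h_m = ΣK·V²/2g = 4.681 m
Total H_L = 4.214 + 4.681 = 8.895 m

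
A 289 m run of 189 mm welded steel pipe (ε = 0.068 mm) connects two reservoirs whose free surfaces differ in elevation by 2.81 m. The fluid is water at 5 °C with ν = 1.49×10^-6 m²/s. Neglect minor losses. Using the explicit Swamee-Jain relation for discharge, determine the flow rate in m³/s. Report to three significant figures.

Swamee-Jain (Type II): Q = -0.965·√(gD⁵h_f/L)·ln[ε/(3.7D) + √(3.17ν²L/(gD³h_f))]
√(gD⁵h_f/L) = √(9.81·0.189⁵·2.81/289) = 0.004796
ε/(3.7D) = 9.72×10^-5; √(3.17ν²L/(gD³h_f)) = 1.05×10^-4
Q = -0.965·0.004796·ln(2.018×10^-4) = 0.03938 m³/s
Check: V = 1.40 m/s, Re = 1.78×10^5, f = 0.01838, h_f = 2.82 m ≈ 2.81 m ✓

Q ≈ 0.0394 m³/s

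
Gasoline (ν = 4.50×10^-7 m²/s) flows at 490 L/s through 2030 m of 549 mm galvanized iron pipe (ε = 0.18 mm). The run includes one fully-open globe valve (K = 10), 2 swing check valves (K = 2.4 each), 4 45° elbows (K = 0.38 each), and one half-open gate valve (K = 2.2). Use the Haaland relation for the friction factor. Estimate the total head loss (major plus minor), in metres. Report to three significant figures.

V = 4Q/(πD²) = 2.070 m/s; V²/2g = 0.2184 m
Re = 2.53×10^6, ε/D = 3.28×10^-4 → f = 0.01550 (Haaland)
Major: h_f = f(L/D)·V²/2g = 0.01550·3698·0.2184 = 12.52 m
Minor: ΣK = 18.5; h_m = ΣK·V²/2g = 4.045 m
Total H_L = 12.52 + 4.045 = 16.56 m

H_L ≈ 16.6 m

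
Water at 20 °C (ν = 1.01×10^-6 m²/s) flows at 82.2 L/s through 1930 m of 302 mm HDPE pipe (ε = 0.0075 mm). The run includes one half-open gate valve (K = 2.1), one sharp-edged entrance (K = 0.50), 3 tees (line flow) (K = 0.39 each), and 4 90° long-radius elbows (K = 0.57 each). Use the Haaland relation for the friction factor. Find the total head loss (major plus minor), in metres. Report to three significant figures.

H_L ≈ 6.50 m

V = 4Q/(πD²) = 1.148 m/s; V²/2g = 0.06712 m
Re = 3.43×10^5, ε/D = 2.48×10^-5 → f = 0.01422 (Haaland)
Major: h_f = f(L/D)·V²/2g = 0.01422·6391·0.06712 = 6.099 m
Minor: ΣK = 6.05; h_m = ΣK·V²/2g = 0.4061 m
Total H_L = 6.099 + 0.4061 = 6.505 m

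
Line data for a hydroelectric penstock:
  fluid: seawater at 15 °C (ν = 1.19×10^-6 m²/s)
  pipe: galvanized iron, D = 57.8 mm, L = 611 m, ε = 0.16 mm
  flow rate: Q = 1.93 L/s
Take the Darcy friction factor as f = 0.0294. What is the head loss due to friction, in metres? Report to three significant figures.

h_f ≈ 8.57 m

V = 4Q/(πD²) = 4·0.00193/(π·0.0578²) = 0.7355 m/s
h_f = f(L/D)V²/(2g) = 0.02940·(611/0.0578)·0.7355²/(2·9.81) = 8.570 m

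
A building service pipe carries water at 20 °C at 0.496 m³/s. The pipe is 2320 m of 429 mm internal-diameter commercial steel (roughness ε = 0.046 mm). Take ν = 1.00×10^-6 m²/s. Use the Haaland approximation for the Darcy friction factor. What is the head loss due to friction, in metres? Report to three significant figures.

V = 4Q/(πD²) = 4·0.496/(π·0.429²) = 3.431 m/s
Re = VD/ν = 3.431·0.429/1.00×10^-6 = 1.47×10^6 → turbulent
ε/D = 0.046/429 = 1.07×10^-4
Haaland: f = 0.01308
h_f = f(L/D)V²/(2g) = 0.01308·(2320/0.429)·3.431²/(2·9.81) = 42.45 m

h_f ≈ 42.4 m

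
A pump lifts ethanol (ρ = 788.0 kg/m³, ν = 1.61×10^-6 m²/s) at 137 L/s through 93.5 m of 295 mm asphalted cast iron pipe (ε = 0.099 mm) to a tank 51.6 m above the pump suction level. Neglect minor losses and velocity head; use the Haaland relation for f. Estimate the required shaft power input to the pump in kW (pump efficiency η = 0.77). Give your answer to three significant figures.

V = 4Q/(πD²) = 2.004 m/s; Re = 3.67×10^5; ε/D = 3.36×10^-4; f = 0.01678
h_f = f(L/D)V²/2g = 1.089 m
Total head H = z + h_f = 51.6 + 1.089 = 52.69 m
P_hyd = ρgQH = 788.0·9.81·0.137·52.69 = 55.80 kW
P_shaft = P_hyd/η = 55.80/0.77 = 72.47 kW

P_shaft ≈ 72.5 kW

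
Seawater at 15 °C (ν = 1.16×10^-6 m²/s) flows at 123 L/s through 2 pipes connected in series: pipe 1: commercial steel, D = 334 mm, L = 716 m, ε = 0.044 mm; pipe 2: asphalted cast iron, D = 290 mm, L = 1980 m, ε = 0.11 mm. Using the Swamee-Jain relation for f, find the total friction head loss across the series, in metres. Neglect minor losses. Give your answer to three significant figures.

Pipe 1: V = 1.404 m/s, Re = 4.04×10^5, ε/D = 1.32×10^-4, f = 0.01517, h_1 = f(L/D)V²/2g = 3.267 m
Pipe 2: V = 1.862 m/s, Re = 4.66×10^5, ε/D = 3.79×10^-4, f = 0.01704, h_2 = f(L/D)V²/2g = 20.57 m
Series → Q common, losses add: H = Σh = 23.84 m

H ≈ 23.8 m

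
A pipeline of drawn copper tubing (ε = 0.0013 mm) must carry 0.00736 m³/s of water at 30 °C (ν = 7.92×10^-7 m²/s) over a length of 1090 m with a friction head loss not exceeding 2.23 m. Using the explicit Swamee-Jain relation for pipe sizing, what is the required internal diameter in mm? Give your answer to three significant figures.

Swamee-Jain (Type III): D = 0.66·[ε^1.25·(LQ²/(gh_f))^4.75 + ν·Q^9.4·(L/(gh_f))^5.2]^0.04
LQ²/(gh_f) = 0.002699; L/(gh_f) = 49.83
Term 1 = ε^1.25·(…)^4.75 = 2.76×10^-20; Term 2 = ν·Q^9.4·(…)^5.2 = 4.72×10^-18
D = 0.66·(2.76×10^-20 + 4.72×10^-18)^0.04 = 0.1338 m = 134 mm
Check: V = 0.523 m/s, Re = 8.84×10^4, f = 0.01839, h_f = 2.09 m ≈ 2.23 m ✓

D ≈ 134 mm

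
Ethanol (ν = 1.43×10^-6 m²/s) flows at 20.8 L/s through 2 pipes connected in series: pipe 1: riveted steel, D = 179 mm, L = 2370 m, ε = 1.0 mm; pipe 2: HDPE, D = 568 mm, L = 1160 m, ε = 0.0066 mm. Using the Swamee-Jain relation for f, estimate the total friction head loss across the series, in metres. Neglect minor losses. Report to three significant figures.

H ≈ 15.0 m

Pipe 1: V = 0.8265 m/s, Re = 1.03×10^5, ε/D = 0.00559, f = 0.03251, h_1 = f(L/D)V²/2g = 14.99 m
Pipe 2: V = 0.08209 m/s, Re = 3.26×10^4, ε/D = 1.16×10^-5, f = 0.02295, h_2 = f(L/D)V²/2g = 0.01610 m
Series → Q common, losses add: H = Σh = 15.00 m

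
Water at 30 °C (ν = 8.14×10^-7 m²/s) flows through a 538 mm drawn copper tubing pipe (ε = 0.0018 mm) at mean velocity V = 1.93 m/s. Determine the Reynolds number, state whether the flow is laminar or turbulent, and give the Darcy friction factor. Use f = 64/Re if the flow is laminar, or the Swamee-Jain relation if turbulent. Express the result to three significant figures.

Re = VD/ν = 1.930·0.538/8.14×10^-7 = 1.28×10^6
Re > 4000 → turbulent; ε/D = 3.35×10^-6
Swamee-Jain: f = 0.01124

Re ≈ 1.28×10^6; turbulent; f ≈ 0.0112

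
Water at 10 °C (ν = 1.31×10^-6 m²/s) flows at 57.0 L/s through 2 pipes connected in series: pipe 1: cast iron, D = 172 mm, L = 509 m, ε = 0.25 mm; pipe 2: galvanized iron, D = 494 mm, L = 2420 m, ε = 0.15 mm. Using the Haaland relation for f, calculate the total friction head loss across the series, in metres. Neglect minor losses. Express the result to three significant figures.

H ≈ 20.6 m

Pipe 1: V = 2.453 m/s, Re = 3.22×10^5, ε/D = 0.00145, f = 0.02221, h_1 = f(L/D)V²/2g = 20.16 m
Pipe 2: V = 0.2974 m/s, Re = 1.12×10^5, ε/D = 3.04×10^-4, f = 0.01889, h_2 = f(L/D)V²/2g = 0.4171 m
Series → Q common, losses add: H = Σh = 20.58 m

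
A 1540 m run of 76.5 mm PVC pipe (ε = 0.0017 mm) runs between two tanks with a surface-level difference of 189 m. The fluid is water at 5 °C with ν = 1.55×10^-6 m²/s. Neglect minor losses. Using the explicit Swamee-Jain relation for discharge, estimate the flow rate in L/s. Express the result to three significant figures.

Q ≈ 15.4 L/s

Swamee-Jain (Type II): Q = -0.965·√(gD⁵h_f/L)·ln[ε/(3.7D) + √(3.17ν²L/(gD³h_f))]
√(gD⁵h_f/L) = √(9.81·0.0765⁵·189/1540) = 0.001776
ε/(3.7D) = 6.01×10^-6; √(3.17ν²L/(gD³h_f)) = 1.19×10^-4
Q = -0.965·0.001776·ln(1.249×10^-4) = 0.01540 m³/s
Check: V = 3.35 m/s, Re = 1.65×10^5, f = 0.01630, h_f = 188 m ≈ 189 m ✓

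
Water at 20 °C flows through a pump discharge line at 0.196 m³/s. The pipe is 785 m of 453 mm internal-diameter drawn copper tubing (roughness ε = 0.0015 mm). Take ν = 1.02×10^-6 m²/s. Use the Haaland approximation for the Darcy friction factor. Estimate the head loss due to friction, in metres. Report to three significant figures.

V = 4Q/(πD²) = 4·0.196/(π·0.453²) = 1.216 m/s
Re = VD/ν = 1.216·0.453/1.02×10^-6 = 5.40×10^5 → turbulent
ε/D = 0.0015/453 = 3.31×10^-6
Haaland: f = 0.01292
h_f = f(L/D)V²/(2g) = 0.01292·(785/0.453)·1.216²/(2·9.81) = 1.688 m

h_f ≈ 1.69 m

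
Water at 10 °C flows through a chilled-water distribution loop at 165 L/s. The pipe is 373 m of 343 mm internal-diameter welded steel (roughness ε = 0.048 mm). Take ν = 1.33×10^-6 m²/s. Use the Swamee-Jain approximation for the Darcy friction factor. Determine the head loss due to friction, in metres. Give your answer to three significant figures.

h_f ≈ 2.66 m

V = 4Q/(πD²) = 4·0.165/(π·0.343²) = 1.786 m/s
Re = VD/ν = 1.786·0.343/1.33×10^-6 = 4.61×10^5 → turbulent
ε/D = 0.048/343 = 1.40×10^-4
Swamee-Jain: f = 0.01504
h_f = f(L/D)V²/(2g) = 0.01504·(373/0.343)·1.786²/(2·9.81) = 2.658 m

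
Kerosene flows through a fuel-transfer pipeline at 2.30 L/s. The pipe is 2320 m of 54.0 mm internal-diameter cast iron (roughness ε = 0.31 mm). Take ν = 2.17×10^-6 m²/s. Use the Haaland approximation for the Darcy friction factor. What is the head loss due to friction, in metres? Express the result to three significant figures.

h_f ≈ 76.6 m

V = 4Q/(πD²) = 4·0.00230/(π·0.0540²) = 1.004 m/s
Re = VD/ν = 1.004·0.0540/2.17×10^-6 = 2.50×10^4 → turbulent
ε/D = 0.31/54.0 = 0.00574
Haaland: f = 0.03466
h_f = f(L/D)V²/(2g) = 0.03466·(2320/0.0540)·1.004²/(2·9.81) = 76.56 m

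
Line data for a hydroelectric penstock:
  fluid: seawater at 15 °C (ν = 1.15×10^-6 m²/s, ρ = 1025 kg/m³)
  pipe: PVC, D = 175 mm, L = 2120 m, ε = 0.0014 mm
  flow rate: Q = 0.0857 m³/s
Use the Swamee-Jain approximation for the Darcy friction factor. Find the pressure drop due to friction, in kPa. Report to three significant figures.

V = 4Q/(πD²) = 4·0.0857/(π·0.175²) = 3.563 m/s
Re = VD/ν = 3.563·0.175/1.15×10^-6 = 5.42×10^5 → turbulent
ε/D = 0.0014/175 = 8.00×10^-6
Swamee-Jain: f = 0.01304
h_f = f(L/D)V²/(2g) = 0.01304·(2120/0.175)·3.563²/(2·9.81) = 102.2 m
Δp = ρg·h_f = 1025·9.81·102.2 = 1028 kPa

Δp ≈ 1030 kPa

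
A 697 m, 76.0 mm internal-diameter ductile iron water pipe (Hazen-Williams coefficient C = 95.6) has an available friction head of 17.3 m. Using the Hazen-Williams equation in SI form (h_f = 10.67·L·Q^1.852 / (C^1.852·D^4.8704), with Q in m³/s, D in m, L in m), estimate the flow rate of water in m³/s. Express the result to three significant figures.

Q ≈ 0.00412 m³/s

Rearranging: Q = [h_f·C^1.852·D^4.8704 / (10.67·L)]^(1/1.852)
Q = [17.3·95.6^1.852·0.0760^4.8704 / (10.67·697)]^0.540 = 0.004124 m³/s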